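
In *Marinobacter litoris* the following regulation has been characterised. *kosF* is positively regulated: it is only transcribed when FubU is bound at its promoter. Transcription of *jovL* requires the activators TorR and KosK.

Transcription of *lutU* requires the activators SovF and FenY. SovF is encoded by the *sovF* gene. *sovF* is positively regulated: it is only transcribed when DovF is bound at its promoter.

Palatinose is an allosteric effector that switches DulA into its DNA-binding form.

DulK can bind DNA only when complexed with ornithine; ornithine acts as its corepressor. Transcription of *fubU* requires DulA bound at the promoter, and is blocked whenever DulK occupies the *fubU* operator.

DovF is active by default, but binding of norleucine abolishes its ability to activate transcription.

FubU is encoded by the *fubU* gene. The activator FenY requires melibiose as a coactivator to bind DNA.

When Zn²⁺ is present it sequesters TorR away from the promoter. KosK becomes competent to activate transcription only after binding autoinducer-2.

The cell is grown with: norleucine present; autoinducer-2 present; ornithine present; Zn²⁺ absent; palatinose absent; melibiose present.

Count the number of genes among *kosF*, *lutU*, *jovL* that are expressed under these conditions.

1

Palatinose is absent, so DulA is inactive.
Ornithine is present, so DulK is active.
With repressor DulK bound, *fubU* is not transcribed.
So FubU is not produced.
Required activator FubU is absent, so *kosF* is not transcribed.
→ *kosF* is OFF.
Norleucine is present, so DovF is inactive.
Required activator DovF is absent, so *sovF* is not transcribed.
So SovF is not produced.
Melibiose is present, so FenY is active.
Required activator SovF is absent, so *lutU* is not transcribed.
→ *lutU* is OFF.
Zn²⁺ is absent, so TorR is active.
Autoinducer-2 is present, so KosK is active.
No repressor is bound and TorR and KosK are active, so *jovL* is transcribed.
→ *jovL* is ON.
1 of the 3 genes is transcribed.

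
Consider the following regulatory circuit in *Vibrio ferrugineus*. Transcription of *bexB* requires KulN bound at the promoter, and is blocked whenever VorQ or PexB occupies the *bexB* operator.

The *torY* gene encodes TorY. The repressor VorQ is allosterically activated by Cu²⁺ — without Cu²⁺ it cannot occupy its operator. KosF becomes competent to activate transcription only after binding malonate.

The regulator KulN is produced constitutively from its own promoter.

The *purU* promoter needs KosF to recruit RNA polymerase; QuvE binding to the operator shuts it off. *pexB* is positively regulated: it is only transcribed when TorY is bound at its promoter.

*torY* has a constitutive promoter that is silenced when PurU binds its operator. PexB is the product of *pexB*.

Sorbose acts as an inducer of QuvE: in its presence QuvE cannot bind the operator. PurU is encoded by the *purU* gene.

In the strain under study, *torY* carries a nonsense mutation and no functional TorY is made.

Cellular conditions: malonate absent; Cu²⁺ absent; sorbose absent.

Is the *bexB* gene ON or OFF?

KulN is produced constitutively and is active.
Cu²⁺ is absent, so VorQ is inactive.
TorY is non-functional in this strain, so it has no effect.
Required activator TorY is absent, so *pexB* is not transcribed.
So PexB is not produced.
No repressor is bound and KulN is active, so *bexB* is transcribed.

ON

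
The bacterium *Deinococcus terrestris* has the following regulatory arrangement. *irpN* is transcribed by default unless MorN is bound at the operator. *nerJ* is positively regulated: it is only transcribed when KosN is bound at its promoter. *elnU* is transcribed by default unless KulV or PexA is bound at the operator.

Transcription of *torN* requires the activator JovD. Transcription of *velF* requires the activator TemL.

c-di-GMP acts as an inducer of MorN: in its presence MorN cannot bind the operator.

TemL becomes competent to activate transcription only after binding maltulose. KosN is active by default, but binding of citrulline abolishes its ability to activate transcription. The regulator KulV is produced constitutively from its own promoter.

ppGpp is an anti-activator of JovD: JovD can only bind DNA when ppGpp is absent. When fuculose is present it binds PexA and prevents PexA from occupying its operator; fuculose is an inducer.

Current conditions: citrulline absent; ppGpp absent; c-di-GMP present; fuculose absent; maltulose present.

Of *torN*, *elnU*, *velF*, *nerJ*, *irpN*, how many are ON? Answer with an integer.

4

ppGpp is absent, so JovD is active.
No repressor is bound and JovD is active, so *torN* is transcribed.
→ *torN* is ON.
KulV is produced constitutively and is active.
Fuculose is absent, so PexA is active.
With repressor KulV bound, *elnU* is not transcribed.
→ *elnU* is OFF.
Maltulose is present, so TemL is active.
No repressor is bound and TemL is active, so *velF* is transcribed.
→ *velF* is ON.
Citrulline is absent, so KosN is active.
No repressor is bound and KosN is active, so *nerJ* is transcribed.
→ *nerJ* is ON.
c-di-GMP is present, so MorN is inactive.
With no repressor bound, *irpN* is transcribed.
→ *irpN* is ON.
4 of the 5 genes are transcribed.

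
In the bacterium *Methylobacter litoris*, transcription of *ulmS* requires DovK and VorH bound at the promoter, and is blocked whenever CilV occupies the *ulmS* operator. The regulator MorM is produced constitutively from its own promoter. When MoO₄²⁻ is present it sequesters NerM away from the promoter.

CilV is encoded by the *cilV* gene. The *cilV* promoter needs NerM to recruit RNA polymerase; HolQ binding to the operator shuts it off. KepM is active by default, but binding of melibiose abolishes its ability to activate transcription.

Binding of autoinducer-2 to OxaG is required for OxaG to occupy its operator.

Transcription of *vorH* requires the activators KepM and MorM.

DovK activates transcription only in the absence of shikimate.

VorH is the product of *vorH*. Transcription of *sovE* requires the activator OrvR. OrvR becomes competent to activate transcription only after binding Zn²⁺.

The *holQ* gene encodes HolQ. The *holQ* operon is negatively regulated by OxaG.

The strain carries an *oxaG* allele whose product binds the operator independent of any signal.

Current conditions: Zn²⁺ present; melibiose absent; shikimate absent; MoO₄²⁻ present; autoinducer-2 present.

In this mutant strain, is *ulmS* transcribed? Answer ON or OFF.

ON

Shikimate is absent, so DovK is active.
Melibiose is absent, so KepM is active.
MorM is produced constitutively and is active.
No repressor is bound and KepM and MorM are active, so *vorH* is transcribed.
So VorH is produced and active.
OxaG is constitutively active in this strain.
With repressor OxaG bound, *holQ* is not transcribed.
So HolQ is not produced.
MoO₄²⁻ is present, so NerM is inactive.
Required activator NerM is absent, so *cilV* is not transcribed.
So CilV is not produced.
No repressor is bound and DovK and VorH are active, so *ulmS* is transcribed.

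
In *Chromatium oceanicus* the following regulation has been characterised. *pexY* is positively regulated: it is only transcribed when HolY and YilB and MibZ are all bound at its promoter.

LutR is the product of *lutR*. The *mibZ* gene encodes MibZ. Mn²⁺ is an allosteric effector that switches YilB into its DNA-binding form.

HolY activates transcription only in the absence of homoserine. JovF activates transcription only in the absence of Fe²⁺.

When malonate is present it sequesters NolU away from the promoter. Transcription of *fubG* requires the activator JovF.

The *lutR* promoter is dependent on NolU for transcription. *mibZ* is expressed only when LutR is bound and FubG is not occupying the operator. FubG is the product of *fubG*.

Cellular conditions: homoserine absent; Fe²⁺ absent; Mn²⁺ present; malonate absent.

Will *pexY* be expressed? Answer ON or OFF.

OFF

Homoserine is absent, so HolY is active.
Mn²⁺ is present, so YilB is active.
Malonate is absent, so NolU is active.
No repressor is bound and NolU is active, so *lutR* is transcribed.
So LutR is produced and active.
Fe²⁺ is absent, so JovF is active.
No repressor is bound and JovF is active, so *fubG* is transcribed.
So FubG is produced and active.
With repressor FubG bound, *mibZ* is not transcribed.
So MibZ is not produced.
Required activator MibZ is absent, so *pexY* is not transcribed.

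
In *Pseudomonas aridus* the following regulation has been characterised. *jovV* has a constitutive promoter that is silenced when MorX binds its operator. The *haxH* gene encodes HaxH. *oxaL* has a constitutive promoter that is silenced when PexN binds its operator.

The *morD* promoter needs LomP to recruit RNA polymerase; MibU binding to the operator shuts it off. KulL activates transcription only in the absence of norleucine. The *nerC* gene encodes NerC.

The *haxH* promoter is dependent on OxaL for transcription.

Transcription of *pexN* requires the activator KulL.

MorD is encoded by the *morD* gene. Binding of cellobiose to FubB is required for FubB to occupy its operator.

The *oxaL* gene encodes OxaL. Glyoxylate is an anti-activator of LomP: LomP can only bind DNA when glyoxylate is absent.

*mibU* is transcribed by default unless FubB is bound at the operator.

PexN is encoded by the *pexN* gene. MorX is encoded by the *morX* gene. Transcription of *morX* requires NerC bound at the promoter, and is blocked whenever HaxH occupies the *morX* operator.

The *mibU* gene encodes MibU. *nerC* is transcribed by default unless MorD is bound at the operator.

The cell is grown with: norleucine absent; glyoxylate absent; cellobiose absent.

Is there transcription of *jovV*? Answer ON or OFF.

OFF

Norleucine is absent, so KulL is active.
No repressor is bound and KulL is active, so *pexN* is transcribed.
So PexN is produced and active.
With repressor PexN bound, *oxaL* is not transcribed.
So OxaL is not produced.
Required activator OxaL is absent, so *haxH* is not transcribed.
So HaxH is not produced.
Cellobiose is absent, so FubB is inactive.
With no repressor bound, *mibU* is transcribed.
So MibU is produced and active.
Glyoxylate is absent, so LomP is active.
With repressor MibU bound, *morD* is not transcribed.
So MorD is not produced.
With no repressor bound, *nerC* is transcribed.
So NerC is produced and active.
No repressor is bound and NerC is active, so *morX* is transcribed.
So MorX is produced and active.
With repressor MorX bound, *jovV* is not transcribed.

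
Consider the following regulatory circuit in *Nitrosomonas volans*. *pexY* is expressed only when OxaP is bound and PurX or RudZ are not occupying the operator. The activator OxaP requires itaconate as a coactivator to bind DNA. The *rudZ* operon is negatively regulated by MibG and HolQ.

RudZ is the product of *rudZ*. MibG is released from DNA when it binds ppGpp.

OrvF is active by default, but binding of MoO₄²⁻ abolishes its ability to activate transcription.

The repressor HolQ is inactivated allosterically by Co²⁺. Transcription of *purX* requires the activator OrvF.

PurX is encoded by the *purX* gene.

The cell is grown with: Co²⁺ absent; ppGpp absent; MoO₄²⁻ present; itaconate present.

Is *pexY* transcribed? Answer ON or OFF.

ON

Itaconate is present, so OxaP is active.
MoO₄²⁻ is present, so OrvF is inactive.
Required activator OrvF is absent, so *purX* is not transcribed.
So PurX is not produced.
ppGpp is absent, so MibG is active.
Co²⁺ is absent, so HolQ is active.
With repressor MibG bound, *rudZ* is not transcribed.
So RudZ is not produced.
No repressor is bound and OxaP is active, so *pexY* is transcribed.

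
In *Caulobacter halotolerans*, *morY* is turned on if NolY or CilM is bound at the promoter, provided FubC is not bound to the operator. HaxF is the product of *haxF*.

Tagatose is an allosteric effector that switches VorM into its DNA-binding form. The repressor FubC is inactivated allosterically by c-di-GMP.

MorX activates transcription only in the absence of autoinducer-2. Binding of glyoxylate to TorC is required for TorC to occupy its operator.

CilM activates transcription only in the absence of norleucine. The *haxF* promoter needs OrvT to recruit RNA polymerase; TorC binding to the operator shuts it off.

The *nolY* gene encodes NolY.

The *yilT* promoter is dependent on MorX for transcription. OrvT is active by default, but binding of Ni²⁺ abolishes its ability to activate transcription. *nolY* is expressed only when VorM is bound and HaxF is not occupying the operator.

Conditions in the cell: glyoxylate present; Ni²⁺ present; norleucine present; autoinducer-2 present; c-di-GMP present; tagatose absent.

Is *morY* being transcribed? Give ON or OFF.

OFF

Tagatose is absent, so VorM is inactive.
Ni²⁺ is present, so OrvT is inactive.
Glyoxylate is present, so TorC is active.
With repressor TorC bound, *haxF* is not transcribed.
So HaxF is not produced.
Required activator VorM is absent, so *nolY* is not transcribed.
So NolY is not produced.
Norleucine is present, so CilM is inactive.
c-di-GMP is present, so FubC is inactive.
No activator is available at the *morY* promoter, so *morY* is not transcribed.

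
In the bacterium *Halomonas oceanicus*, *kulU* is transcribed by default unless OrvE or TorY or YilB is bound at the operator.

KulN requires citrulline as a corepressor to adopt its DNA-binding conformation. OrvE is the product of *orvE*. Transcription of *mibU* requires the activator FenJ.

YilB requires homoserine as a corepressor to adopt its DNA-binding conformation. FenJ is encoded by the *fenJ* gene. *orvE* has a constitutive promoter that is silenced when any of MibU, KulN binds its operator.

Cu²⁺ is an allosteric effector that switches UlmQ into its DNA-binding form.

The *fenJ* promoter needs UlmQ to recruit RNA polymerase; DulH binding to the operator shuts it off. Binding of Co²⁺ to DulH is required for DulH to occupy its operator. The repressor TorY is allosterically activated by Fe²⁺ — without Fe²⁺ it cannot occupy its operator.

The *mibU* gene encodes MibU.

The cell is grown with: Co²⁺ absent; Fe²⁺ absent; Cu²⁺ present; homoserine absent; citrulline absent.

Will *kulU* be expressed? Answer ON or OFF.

ON

Co²⁺ is absent, so DulH is inactive.
Cu²⁺ is present, so UlmQ is active.
No repressor is bound and UlmQ is active, so *fenJ* is transcribed.
So FenJ is produced and active.
No repressor is bound and FenJ is active, so *mibU* is transcribed.
So MibU is produced and active.
Citrulline is absent, so KulN is inactive.
With repressor MibU bound, *orvE* is not transcribed.
So OrvE is not produced.
Fe²⁺ is absent, so TorY is inactive.
Homoserine is absent, so YilB is inactive.
With no repressor bound, *kulU* is transcribed.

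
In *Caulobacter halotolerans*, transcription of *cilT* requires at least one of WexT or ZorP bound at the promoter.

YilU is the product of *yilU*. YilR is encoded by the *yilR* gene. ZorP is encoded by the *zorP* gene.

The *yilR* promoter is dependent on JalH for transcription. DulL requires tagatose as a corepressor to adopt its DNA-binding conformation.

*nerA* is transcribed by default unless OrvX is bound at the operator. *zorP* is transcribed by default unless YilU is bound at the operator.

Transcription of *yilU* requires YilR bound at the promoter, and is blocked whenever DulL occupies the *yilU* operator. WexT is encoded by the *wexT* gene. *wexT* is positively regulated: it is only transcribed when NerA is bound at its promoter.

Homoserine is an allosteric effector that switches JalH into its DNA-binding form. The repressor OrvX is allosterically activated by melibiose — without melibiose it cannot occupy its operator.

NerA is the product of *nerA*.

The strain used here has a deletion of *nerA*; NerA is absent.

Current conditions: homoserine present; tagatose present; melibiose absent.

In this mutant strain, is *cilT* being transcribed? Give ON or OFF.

NerA is non-functional in this strain, so it has no effect.
Required activator NerA is absent, so *wexT* is not transcribed.
So WexT is not produced.
Homoserine is present, so JalH is active.
No repressor is bound and JalH is active, so *yilR* is transcribed.
So YilR is produced and active.
Tagatose is present, so DulL is active.
With repressor DulL bound, *yilU* is not transcribed.
So YilU is not produced.
With no repressor bound, *zorP* is transcribed.
So ZorP is produced and active.
Activator ZorP is present, so *cilT* is transcribed.

ON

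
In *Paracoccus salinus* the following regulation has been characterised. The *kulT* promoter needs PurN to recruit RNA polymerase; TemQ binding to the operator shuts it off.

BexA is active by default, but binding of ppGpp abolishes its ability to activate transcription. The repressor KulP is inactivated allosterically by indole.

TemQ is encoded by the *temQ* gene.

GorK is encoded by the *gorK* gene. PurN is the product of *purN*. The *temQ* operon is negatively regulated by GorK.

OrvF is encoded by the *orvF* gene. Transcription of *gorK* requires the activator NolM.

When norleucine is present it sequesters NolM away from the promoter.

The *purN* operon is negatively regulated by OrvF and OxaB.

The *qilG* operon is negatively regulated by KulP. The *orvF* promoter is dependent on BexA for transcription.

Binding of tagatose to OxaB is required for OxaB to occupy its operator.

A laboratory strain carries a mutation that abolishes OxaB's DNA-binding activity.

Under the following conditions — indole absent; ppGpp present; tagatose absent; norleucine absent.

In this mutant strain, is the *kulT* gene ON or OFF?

ppGpp is present, so BexA is inactive.
Required activator BexA is absent, so *orvF* is not transcribed.
So OrvF is not produced.
OxaB is non-functional in this strain, so it has no effect.
With no repressor bound, *purN* is transcribed.
So PurN is produced and active.
Norleucine is absent, so NolM is active.
No repressor is bound and NolM is active, so *gorK* is transcribed.
So GorK is produced and active.
With repressor GorK bound, *temQ* is not transcribed.
So TemQ is not produced.
No repressor is bound and PurN is active, so *kulT* is transcribed.

ON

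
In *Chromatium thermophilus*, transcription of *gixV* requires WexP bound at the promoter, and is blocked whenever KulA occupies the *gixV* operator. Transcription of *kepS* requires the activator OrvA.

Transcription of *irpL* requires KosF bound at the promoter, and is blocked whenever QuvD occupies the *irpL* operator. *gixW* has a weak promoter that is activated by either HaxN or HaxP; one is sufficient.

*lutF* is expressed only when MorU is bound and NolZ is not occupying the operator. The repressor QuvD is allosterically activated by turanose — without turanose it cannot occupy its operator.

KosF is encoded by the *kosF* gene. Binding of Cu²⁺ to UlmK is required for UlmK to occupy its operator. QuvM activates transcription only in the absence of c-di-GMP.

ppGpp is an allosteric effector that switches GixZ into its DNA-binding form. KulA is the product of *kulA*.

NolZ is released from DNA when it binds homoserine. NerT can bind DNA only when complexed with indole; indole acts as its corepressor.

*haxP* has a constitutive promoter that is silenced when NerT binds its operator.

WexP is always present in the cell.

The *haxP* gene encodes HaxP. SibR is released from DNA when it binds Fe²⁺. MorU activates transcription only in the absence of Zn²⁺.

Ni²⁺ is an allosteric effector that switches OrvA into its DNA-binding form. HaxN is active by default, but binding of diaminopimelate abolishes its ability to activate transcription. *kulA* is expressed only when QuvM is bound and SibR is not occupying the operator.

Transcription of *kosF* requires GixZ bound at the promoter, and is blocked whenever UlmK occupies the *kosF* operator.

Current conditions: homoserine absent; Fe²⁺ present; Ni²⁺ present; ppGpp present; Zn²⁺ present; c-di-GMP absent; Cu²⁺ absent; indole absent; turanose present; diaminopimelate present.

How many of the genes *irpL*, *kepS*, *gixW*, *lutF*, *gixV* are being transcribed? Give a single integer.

Cu²⁺ is absent, so UlmK is inactive.
ppGpp is present, so GixZ is active.
No repressor is bound and GixZ is active, so *kosF* is transcribed.
So KosF is produced and active.
Turanose is present, so QuvD is active.
With repressor QuvD bound, *irpL* is not transcribed.
→ *irpL* is OFF.
Ni²⁺ is present, so OrvA is active.
No repressor is bound and OrvA is active, so *kepS* is transcribed.
→ *kepS* is ON.
Diaminopimelate is present, so HaxN is inactive.
Indole is absent, so NerT is inactive.
With no repressor bound, *haxP* is transcribed.
So HaxP is produced and active.
Activator HaxP is present, so *gixW* is transcribed.
→ *gixW* is ON.
Homoserine is absent, so NolZ is active.
Zn²⁺ is present, so MorU is inactive.
With repressor NolZ bound, *lutF* is not transcribed.
→ *lutF* is OFF.
Fe²⁺ is present, so SibR is inactive.
c-di-GMP is absent, so QuvM is active.
No repressor is bound and QuvM is active, so *kulA* is transcribed.
So KulA is produced and active.
WexP is produced constitutively and is active.
With repressor KulA bound, *gixV* is not transcribed.
→ *gixV* is OFF.
2 of the 5 genes are transcribed.

2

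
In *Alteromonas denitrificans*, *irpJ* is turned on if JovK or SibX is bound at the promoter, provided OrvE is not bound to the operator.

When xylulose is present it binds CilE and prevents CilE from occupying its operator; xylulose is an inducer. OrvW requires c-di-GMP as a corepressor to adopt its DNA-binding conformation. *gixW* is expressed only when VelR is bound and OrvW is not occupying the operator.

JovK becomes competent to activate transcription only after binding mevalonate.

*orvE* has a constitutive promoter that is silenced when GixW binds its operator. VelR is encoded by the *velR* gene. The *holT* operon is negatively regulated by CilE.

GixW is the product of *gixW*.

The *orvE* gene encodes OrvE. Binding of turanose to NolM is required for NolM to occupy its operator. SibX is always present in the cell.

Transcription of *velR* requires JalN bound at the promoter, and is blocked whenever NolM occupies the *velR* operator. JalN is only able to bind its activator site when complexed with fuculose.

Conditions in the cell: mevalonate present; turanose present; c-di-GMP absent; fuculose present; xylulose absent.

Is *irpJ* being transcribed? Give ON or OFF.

OFF

Fuculose is present, so JalN is active.
Turanose is present, so NolM is active.
With repressor NolM bound, *velR* is not transcribed.
So VelR is not produced.
c-di-GMP is absent, so OrvW is inactive.
Required activator VelR is absent, so *gixW* is not transcribed.
So GixW is not produced.
With no repressor bound, *orvE* is transcribed.
So OrvE is produced and active.
Mevalonate is present, so JovK is active.
SibX is produced constitutively and is active.
With repressor OrvE bound, *irpJ* is not transcribed.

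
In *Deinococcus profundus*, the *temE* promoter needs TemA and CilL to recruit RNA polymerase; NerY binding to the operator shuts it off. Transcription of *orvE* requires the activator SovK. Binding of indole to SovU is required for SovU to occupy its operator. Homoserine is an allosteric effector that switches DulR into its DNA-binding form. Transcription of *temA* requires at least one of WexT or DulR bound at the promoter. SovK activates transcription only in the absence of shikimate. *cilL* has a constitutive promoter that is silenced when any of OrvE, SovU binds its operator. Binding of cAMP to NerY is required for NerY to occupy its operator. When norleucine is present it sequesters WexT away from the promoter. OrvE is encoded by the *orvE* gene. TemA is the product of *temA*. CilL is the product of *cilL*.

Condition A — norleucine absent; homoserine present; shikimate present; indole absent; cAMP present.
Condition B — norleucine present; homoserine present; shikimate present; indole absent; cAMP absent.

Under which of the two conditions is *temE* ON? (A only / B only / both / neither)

B only

Condition A:
Norleucine is absent, so WexT is active.
Homoserine is present, so DulR is active.
Activator WexT is present, so *temA* is transcribed.
So TemA is produced and active.
Shikimate is present, so SovK is inactive.
Required activator SovK is absent, so *orvE* is not transcribed.
So OrvE is not produced.
Indole is absent, so SovU is inactive.
With no repressor bound, *cilL* is transcribed.
So CilL is produced and active.
cAMP is present, so NerY is active.
With repressor NerY bound, *temE* is not transcribed.
→ *temE* is OFF in A.
Condition B:
Norleucine is present, so WexT is inactive.
Homoserine is present, so DulR is active.
Activator DulR is present, so *temA* is transcribed.
So TemA is produced and active.
Shikimate is present, so SovK is inactive.
Required activator SovK is absent, so *orvE* is not transcribed.
So OrvE is not produced.
Indole is absent, so SovU is inactive.
With no repressor bound, *cilL* is transcribed.
So CilL is produced and active.
cAMP is absent, so NerY is inactive.
No repressor is bound and TemA and CilL are active, so *temE* is transcribed.
→ *temE* is ON in B.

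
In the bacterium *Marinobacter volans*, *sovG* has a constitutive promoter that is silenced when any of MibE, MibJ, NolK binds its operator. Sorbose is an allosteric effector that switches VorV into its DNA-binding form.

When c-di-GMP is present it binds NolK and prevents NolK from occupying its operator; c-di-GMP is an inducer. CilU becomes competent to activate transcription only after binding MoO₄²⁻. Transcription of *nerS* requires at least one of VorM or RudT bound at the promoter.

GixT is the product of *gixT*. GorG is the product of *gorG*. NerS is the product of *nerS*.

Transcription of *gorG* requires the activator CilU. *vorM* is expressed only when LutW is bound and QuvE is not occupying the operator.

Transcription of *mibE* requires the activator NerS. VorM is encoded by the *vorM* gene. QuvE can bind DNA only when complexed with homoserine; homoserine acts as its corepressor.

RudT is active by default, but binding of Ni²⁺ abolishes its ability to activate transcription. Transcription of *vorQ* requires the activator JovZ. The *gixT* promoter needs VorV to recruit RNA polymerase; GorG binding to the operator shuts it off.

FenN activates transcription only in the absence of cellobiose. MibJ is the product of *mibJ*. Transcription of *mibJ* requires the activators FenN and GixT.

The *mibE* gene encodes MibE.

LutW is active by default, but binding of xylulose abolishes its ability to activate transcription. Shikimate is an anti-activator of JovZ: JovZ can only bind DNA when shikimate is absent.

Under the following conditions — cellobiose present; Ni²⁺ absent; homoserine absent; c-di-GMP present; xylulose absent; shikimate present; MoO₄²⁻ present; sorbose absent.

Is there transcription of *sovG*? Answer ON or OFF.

OFF

Xylulose is absent, so LutW is active.
Homoserine is absent, so QuvE is inactive.
No repressor is bound and LutW is active, so *vorM* is transcribed.
So VorM is produced and active.
Ni²⁺ is absent, so RudT is active.
Activator VorM is present, so *nerS* is transcribed.
So NerS is produced and active.
No repressor is bound and NerS is active, so *mibE* is transcribed.
So MibE is produced and active.
Cellobiose is present, so FenN is inactive.
Sorbose is absent, so VorV is inactive.
MoO₄²⁻ is present, so CilU is active.
No repressor is bound and CilU is active, so *gorG* is transcribed.
So GorG is produced and active.
With repressor GorG bound, *gixT* is not transcribed.
So GixT is not produced.
Required activator FenN is absent, so *mibJ* is not transcribed.
So MibJ is not produced.
c-di-GMP is present, so NolK is inactive.
With repressor MibE bound, *sovG* is not transcribed.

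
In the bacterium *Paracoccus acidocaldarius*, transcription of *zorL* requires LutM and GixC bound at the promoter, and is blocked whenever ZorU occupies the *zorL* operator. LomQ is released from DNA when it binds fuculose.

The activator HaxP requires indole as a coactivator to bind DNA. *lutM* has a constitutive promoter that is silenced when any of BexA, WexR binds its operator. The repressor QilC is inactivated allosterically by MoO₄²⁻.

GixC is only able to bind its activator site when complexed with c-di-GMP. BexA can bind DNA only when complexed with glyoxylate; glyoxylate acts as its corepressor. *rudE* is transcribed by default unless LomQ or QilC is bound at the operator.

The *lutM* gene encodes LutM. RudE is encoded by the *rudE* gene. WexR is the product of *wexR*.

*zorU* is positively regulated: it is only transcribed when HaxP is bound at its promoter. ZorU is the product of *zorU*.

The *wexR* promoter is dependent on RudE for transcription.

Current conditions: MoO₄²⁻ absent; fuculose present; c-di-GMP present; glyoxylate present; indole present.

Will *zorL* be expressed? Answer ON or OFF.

OFF

Indole is present, so HaxP is active.
No repressor is bound and HaxP is active, so *zorU* is transcribed.
So ZorU is produced and active.
Glyoxylate is present, so BexA is active.
Fuculose is present, so LomQ is inactive.
MoO₄²⁻ is absent, so QilC is active.
With repressor QilC bound, *rudE* is not transcribed.
So RudE is not produced.
Required activator RudE is absent, so *wexR* is not transcribed.
So WexR is not produced.
With repressor BexA bound, *lutM* is not transcribed.
So LutM is not produced.
c-di-GMP is present, so GixC is active.
With repressor ZorU bound, *zorL* is not transcribed.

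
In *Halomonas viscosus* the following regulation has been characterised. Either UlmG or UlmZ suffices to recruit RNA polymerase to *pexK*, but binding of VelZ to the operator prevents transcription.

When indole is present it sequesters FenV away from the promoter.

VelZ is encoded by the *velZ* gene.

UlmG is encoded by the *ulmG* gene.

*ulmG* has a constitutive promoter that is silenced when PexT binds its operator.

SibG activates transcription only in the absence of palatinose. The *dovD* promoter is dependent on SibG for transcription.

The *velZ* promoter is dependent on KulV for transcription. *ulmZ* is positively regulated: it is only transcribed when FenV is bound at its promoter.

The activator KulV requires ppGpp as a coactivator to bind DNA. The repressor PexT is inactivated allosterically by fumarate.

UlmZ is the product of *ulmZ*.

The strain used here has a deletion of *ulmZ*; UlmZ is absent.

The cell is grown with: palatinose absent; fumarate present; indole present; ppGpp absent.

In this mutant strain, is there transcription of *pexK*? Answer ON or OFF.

ON

ppGpp is absent, so KulV is inactive.
Required activator KulV is absent, so *velZ* is not transcribed.
So VelZ is not produced.
Fumarate is present, so PexT is inactive.
With no repressor bound, *ulmG* is transcribed.
So UlmG is produced and active.
UlmZ is non-functional in this strain, so it has no effect.
Activator UlmG is present, so *pexK* is transcribed.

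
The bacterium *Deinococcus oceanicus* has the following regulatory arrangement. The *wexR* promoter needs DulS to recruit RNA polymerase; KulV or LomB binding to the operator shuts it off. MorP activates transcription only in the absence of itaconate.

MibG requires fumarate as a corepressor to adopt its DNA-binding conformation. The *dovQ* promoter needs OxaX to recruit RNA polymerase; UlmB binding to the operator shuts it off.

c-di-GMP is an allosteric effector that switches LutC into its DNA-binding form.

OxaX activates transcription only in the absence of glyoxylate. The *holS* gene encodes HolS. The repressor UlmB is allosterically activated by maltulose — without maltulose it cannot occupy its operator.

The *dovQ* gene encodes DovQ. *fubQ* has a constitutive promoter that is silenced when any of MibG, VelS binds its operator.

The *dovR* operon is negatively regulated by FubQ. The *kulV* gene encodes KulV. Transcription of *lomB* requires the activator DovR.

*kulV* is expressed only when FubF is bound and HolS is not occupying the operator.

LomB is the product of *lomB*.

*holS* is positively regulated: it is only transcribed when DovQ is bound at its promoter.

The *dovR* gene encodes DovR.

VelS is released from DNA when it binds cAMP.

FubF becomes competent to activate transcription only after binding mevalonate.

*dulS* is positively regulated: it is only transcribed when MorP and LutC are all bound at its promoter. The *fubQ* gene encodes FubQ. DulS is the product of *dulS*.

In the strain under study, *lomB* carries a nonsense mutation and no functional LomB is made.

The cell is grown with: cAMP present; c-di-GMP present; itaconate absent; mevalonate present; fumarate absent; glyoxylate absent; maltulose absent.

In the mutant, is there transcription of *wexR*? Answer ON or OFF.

ON

Mevalonate is present, so FubF is active.
Glyoxylate is absent, so OxaX is active.
Maltulose is absent, so UlmB is inactive.
No repressor is bound and OxaX is active, so *dovQ* is transcribed.
So DovQ is produced and active.
No repressor is bound and DovQ is active, so *holS* is transcribed.
So HolS is produced and active.
With repressor HolS bound, *kulV* is not transcribed.
So KulV is not produced.
Itaconate is absent, so MorP is active.
c-di-GMP is present, so LutC is active.
No repressor is bound and MorP and LutC are active, so *dulS* is transcribed.
So DulS is produced and active.
LomB is non-functional in this strain, so it has no effect.
No repressor is bound and DulS is active, so *wexR* is transcribed.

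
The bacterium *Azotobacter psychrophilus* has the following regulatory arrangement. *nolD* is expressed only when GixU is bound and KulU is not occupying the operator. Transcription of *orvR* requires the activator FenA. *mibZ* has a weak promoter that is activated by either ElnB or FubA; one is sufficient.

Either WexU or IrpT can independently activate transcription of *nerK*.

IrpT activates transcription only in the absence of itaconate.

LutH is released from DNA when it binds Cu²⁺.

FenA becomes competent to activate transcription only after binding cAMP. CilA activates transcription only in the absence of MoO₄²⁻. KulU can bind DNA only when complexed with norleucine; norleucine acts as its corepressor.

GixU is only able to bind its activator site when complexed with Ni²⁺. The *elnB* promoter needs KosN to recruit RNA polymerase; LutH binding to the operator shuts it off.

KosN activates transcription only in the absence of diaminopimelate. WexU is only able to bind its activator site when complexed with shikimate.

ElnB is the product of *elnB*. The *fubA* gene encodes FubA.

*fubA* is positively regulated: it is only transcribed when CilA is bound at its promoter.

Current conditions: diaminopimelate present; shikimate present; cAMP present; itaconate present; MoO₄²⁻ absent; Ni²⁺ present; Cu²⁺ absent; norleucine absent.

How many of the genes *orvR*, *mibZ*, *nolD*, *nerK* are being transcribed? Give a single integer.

4

cAMP is present, so FenA is active.
No repressor is bound and FenA is active, so *orvR* is transcribed.
→ *orvR* is ON.
Diaminopimelate is present, so KosN is inactive.
Cu²⁺ is absent, so LutH is active.
With repressor LutH bound, *elnB* is not transcribed.
So ElnB is not produced.
MoO₄²⁻ is absent, so CilA is active.
No repressor is bound and CilA is active, so *fubA* is transcribed.
So FubA is produced and active.
Activator FubA is present, so *mibZ* is transcribed.
→ *mibZ* is ON.
Norleucine is absent, so KulU is inactive.
Ni²⁺ is present, so GixU is active.
No repressor is bound and GixU is active, so *nolD* is transcribed.
→ *nolD* is ON.
Shikimate is present, so WexU is active.
Itaconate is present, so IrpT is inactive.
Activator WexU is present, so *nerK* is transcribed.
→ *nerK* is ON.
4 of the 4 genes are transcribed.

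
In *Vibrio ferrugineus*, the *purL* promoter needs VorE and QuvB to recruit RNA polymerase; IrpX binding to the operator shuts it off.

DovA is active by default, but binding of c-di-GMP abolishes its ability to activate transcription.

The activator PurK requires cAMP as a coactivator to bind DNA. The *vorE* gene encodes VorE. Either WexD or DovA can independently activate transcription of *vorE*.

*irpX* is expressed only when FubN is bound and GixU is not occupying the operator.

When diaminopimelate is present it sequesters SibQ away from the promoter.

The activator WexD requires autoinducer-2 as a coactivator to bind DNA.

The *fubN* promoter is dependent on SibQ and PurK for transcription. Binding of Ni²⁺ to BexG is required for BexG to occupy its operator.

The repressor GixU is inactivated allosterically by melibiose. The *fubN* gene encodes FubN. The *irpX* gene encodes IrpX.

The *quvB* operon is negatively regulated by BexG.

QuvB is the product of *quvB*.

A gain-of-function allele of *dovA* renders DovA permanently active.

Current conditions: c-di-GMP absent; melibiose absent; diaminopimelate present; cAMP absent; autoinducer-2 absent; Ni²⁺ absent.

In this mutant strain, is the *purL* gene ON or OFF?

Autoinducer-2 is absent, so WexD is inactive.
DovA is constitutively active in this strain.
Activator DovA is present, so *vorE* is transcribed.
So VorE is produced and active.
Melibiose is absent, so GixU is active.
Diaminopimelate is present, so SibQ is inactive.
cAMP is absent, so PurK is inactive.
Required activator SibQ is absent, so *fubN* is not transcribed.
So FubN is not produced.
With repressor GixU bound, *irpX* is not transcribed.
So IrpX is not produced.
Ni²⁺ is absent, so BexG is inactive.
With no repressor bound, *quvB* is transcribed.
So QuvB is produced and active.
No repressor is bound and VorE and QuvB are active, so *purL* is transcribed.

ON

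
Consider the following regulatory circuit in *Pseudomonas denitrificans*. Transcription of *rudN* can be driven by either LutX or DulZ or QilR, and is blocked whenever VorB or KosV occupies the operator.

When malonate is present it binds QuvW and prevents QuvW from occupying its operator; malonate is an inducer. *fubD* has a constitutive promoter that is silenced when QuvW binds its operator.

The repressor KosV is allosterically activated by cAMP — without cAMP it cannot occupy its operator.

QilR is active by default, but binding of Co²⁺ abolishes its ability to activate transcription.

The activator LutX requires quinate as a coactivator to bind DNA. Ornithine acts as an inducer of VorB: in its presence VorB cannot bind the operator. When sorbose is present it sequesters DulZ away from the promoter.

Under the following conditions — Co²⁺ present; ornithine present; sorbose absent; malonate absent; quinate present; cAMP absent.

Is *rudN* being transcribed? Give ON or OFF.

ON

Quinate is present, so LutX is active.
Sorbose is absent, so DulZ is active.
Ornithine is present, so VorB is inactive.
Co²⁺ is present, so QilR is inactive.
cAMP is absent, so KosV is inactive.
Activator LutX is present, so *rudN* is transcribed.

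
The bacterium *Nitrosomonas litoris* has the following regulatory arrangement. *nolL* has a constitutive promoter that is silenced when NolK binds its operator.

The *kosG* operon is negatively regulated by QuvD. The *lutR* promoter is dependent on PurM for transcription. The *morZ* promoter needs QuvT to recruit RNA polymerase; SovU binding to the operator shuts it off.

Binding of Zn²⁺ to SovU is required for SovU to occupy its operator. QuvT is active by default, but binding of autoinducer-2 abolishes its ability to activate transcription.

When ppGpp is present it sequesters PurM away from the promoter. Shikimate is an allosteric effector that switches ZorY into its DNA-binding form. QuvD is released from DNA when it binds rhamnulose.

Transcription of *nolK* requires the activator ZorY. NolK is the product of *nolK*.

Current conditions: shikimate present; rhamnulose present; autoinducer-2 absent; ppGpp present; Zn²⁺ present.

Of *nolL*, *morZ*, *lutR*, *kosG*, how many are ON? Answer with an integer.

Shikimate is present, so ZorY is active.
No repressor is bound and ZorY is active, so *nolK* is transcribed.
So NolK is produced and active.
With repressor NolK bound, *nolL* is not transcribed.
→ *nolL* is OFF.
Autoinducer-2 is absent, so QuvT is active.
Zn²⁺ is present, so SovU is active.
With repressor SovU bound, *morZ* is not transcribed.
→ *morZ* is OFF.
ppGpp is present, so PurM is inactive.
Required activator PurM is absent, so *lutR* is not transcribed.
→ *lutR* is OFF.
Rhamnulose is present, so QuvD is inactive.
With no repressor bound, *kosG* is transcribed.
→ *kosG* is ON.
1 of the 4 genes is transcribed.

1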